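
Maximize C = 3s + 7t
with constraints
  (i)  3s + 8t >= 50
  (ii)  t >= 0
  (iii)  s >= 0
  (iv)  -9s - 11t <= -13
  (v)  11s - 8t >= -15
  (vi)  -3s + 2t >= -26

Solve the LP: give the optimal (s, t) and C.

s = 119, t = 331/2, maximum C = 3031/2

Feasible corners and C = 3s + 7t:
  (5/2, 85/16) → C = 715/16
  (154/15, 12/5) → C = 238/5
  (119, 331/2) → C = 3031/2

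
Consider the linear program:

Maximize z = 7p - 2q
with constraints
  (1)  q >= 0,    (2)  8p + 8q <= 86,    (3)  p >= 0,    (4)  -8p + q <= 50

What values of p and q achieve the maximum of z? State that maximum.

p = 43/4, q = 0, maximum z = 301/4

Corner points and z = 7p - 2q:
  (43/4, 0) → z = 301/4
  (0, 0) → z = 0
  (0, 43/4) → z = -43/2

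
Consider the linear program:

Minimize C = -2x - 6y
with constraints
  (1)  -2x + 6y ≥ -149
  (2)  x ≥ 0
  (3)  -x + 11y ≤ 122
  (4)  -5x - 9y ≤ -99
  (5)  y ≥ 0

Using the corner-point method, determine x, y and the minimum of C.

x = 2371/16, y = 393/16, minimum C = -1775/4

Vertices and C = -2x - 6y:
  (2371/16, 393/16) → C = -1775/4
  (149/2, 0) → C = -149
  (0, 122/11) → C = -732/11
  (0, 11) → C = -66
  (99/5, 0) → C = -198/5

The binding constraints are -2x + 6y = -149 and -x + 11y = 122.
Solving simultaneously gives x = 2371/16, y = 393/16.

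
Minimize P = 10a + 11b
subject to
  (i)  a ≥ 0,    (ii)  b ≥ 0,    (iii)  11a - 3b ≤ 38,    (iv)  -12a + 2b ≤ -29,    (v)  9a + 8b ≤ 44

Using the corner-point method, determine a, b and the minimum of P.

a = 29/12, b = 0, minimum P = 145/6

Vertices and P = 10a + 11b:
  (38/11, 0) → P = 380/11
  (29/12, 0) → P = 145/6
  (436/115, 142/115) → P = 5922/115
  (160/57, 89/38) → P = 323/6

At the optimal vertex, b = 0 and -12a + 2b = -29.
Solving simultaneously gives a = 29/12, b = 0.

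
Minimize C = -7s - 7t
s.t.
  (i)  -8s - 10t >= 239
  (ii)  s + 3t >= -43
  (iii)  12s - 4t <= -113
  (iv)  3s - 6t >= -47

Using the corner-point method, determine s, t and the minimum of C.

Extreme points and C = -7s - 7t:
  (-41/2, -15/2) → C = 196
  (-952/39, -341/78) → C = 15715/78
  (-133/5, -82/15) → C = 3367/15

s = -41/2, t = -15/2, minimum C = 196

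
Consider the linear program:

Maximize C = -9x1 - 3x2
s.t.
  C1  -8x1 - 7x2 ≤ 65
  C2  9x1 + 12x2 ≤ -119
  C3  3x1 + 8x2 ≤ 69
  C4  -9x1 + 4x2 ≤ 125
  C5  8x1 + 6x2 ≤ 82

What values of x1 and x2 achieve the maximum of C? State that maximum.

Vertices and C = -9x1 - 3x2:
  (53/33, -367/33) → C = 208/11
  (241/2, -147) → C = -1287/2
  (283/7, -845/21) → C = -1702/7

x1 = 53/33, x2 = -367/33, maximum C = 208/11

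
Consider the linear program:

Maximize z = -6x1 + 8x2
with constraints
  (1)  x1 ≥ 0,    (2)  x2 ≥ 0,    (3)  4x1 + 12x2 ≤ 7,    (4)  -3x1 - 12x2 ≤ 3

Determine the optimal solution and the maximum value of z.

Vertices and z = -6x1 + 8x2:
  (0, 0) → z = 0
  (0, 7/12) → z = 14/3
  (7/4, 0) → z = -21/2

x1 = 0, x2 = 7/12, maximum z = 14/3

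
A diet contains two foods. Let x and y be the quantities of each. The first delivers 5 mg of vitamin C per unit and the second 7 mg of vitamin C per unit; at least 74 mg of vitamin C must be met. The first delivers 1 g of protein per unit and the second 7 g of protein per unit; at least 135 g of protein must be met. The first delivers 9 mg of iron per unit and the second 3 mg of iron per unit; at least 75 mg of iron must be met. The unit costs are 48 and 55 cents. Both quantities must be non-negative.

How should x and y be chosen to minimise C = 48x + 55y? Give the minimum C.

Extreme points and C = 48x + 55y:
  (0, 25) → C = 1375
  (135, 0) → C = 6480
  (2, 19) → C = 1141
The feasible region is unbounded (it extends along (0, 1), (1, 0)), but C strictly increases along every unbounded feasible direction, so there is no improving ray and the minimum is attained at a vertex.

The binding constraints are x + 7y = 135 and 9x + 3y = 75.
Solving simultaneously gives x = 2, y = 19.

x = 2, y = 19, minimum C = 1141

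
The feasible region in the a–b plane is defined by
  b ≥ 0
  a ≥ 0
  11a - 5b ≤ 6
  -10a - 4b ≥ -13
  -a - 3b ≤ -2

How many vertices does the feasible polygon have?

4

Pairwise boundary intersections that survive every other constraint:
  (0, 13/4)
  (0, 2/3)
  (89/94, 83/94)
  (14/19, 8/19)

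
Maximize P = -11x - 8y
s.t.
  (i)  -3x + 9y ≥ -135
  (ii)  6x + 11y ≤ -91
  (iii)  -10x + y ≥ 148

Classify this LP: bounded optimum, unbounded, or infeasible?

From the feasible point (-489/29, -598/29), moving in the direction (-9, -3) keeps every constraint satisfied while P increases without bound.

unbounded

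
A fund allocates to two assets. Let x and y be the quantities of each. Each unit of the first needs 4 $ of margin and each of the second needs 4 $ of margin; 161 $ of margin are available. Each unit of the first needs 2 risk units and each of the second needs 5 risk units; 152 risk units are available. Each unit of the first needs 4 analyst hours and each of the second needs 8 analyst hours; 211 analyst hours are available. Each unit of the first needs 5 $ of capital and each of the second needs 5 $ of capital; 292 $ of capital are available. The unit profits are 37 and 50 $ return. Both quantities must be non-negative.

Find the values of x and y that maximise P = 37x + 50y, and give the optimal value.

x = 111/4, y = 25/2, maximum P = 6607/4

Corner points and P = 37x + 50y:
  (0, 0) → P = 0
  (0, 211/8) → P = 5275/4
  (161/4, 0) → P = 5957/4
  (111/4, 25/2) → P = 6607/4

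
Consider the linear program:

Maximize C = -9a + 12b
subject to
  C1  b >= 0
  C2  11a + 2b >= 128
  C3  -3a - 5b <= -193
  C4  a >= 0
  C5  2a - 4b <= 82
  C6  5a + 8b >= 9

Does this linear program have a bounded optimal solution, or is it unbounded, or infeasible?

From the feasible point (254/49, 1739/49), moving in the direction (0, 1) keeps every constraint satisfied while C increases without bound.

unbounded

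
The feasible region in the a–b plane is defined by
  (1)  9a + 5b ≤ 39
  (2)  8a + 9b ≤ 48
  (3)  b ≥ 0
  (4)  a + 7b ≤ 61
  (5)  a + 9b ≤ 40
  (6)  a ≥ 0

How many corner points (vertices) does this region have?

Intersecting each pair of boundary lines and keeping only the points that satisfy every inequality leaves:
  (111/41, 120/41)
  (13/3, 0)
  (8/7, 272/63)
  (0, 0)
  (0, 40/9)

5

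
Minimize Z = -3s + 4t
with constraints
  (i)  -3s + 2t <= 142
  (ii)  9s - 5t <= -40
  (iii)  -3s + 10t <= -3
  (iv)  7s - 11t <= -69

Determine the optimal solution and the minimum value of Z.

Feasible corners and Z = -3s + 4t:
  (-713/12, -145/8) → Z = 423/4
  (-1424/19, -787/19) → Z = 1124/19
  (-723/37, -228/37) → Z = 1257/37

s = -723/37, t = -228/37, minimum Z = 1257/37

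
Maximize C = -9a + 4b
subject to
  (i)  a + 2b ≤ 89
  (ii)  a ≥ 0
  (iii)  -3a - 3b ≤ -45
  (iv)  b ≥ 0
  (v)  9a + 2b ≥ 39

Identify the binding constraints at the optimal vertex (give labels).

Vertices and C = -9a + 4b:
  (0, 89/2) → C = 178
  (89, 0) → C = -801
  (0, 39/2) → C = 78
  (15, 0) → C = -135
  (9/7, 96/7) → C = 303/7

The maximum is at (0, 89/2). Substituting into each constraint, equality holds for (i) and (ii); the remaining constraints have slack.

(i) and (ii)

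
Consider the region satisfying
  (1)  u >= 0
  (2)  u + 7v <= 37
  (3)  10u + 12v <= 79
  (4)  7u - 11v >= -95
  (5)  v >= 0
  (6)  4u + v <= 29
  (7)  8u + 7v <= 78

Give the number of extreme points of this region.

Pairwise boundary intersections that survive every other constraint:
  (0, 37/7)
  (0, 0)
  (109/58, 291/58)
  (269/38, 13/19)
  (29/4, 0)

5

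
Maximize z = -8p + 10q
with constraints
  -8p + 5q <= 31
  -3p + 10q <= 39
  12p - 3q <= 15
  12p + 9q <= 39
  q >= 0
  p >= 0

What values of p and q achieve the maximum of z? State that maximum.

Corner points and z = -8p + 10q:
  (13/49, 195/49) → z = 1846/49
  (0, 39/10) → z = 39
  (7/4, 2) → z = 6
  (5/4, 0) → z = -10
  (0, 0) → z = 0

At the optimal vertex, -3p + 10q = 39 and p = 0.
Solving simultaneously gives p = 0, q = 39/10.

p = 0, q = 39/10, maximum z = 39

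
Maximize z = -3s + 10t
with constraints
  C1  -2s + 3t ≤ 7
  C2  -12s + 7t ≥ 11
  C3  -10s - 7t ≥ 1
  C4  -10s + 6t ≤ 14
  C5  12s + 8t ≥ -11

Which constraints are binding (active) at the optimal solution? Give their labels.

Corner points and z = -3s + 10t:
  (-6/11, 7/11) → z = 8
  (-11/12, 0) → z = 11/4
  (-4/5, 1) → z = 62/5
  (-89/76, 29/76) → z = 557/76

The maximum is at (-4/5, 1). Substituting into each constraint, equality holds for C3 and C4; the remaining constraints have slack.

C3 and C4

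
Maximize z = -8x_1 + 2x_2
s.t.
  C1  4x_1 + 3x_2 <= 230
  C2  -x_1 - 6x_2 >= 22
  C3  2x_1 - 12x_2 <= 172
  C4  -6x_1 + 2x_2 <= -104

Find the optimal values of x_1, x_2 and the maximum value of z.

Feasible corners and z = -8x_1 + 2x_2:
  (32, -9) → z = -274
  (290/19, -118/19) → z = -2556/19
  (226/17, -206/17) → z = -2220/17

The optimum lies where 2x_1 - 12x_2 = 172 and -6x_1 + 2x_2 = -104.
Solving simultaneously gives x_1 = 226/17, x_2 = -206/17.

x_1 = 226/17, x_2 = -206/17, maximum z = -2220/17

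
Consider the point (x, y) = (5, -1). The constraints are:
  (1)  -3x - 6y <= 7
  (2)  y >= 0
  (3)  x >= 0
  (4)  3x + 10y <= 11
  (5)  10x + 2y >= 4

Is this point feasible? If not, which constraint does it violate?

not feasible — violates (2)

Constraint (2): y = -1, which is not ≥ 0. All other constraints are satisfied.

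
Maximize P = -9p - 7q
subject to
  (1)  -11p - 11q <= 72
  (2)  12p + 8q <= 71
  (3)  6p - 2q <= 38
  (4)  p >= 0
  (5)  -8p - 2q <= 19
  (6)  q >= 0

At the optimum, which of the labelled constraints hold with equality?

Corner points and P = -9p - 7q:
  (0, 71/8) → P = -497/8
  (71/12, 0) → P = -213/4
  (0, 0) → P = 0

The maximum is at (0, 0). Substituting into each constraint, equality holds for (4) and (6); the remaining constraints have slack.

(4) and (6)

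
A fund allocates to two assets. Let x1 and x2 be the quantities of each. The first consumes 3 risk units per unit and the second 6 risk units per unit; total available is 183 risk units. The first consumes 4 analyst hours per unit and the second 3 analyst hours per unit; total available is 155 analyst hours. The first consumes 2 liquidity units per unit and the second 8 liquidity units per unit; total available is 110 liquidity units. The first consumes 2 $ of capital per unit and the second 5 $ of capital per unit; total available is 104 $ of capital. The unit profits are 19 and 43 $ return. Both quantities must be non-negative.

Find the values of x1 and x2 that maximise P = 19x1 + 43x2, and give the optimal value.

x1 = 35, x2 = 5, maximum P = 880

Vertices and P = 19x1 + 43x2:
  (0, 0) → P = 0
  (0, 55/4) → P = 2365/4
  (155/4, 0) → P = 2945/4
  (35, 5) → P = 880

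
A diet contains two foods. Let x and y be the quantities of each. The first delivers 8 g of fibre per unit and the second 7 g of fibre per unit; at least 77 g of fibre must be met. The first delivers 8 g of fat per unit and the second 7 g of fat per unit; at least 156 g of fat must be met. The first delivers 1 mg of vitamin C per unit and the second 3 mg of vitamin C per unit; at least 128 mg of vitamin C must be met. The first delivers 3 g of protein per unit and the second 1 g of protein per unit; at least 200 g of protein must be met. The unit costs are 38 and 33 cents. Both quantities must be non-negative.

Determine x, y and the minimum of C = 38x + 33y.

x = 59, y = 23, minimum C = 3001

The feasible region is unbounded (it extends along (0, 1), (1, 0)), but C strictly increases along every unbounded feasible direction, so there is no improving ray and the minimum is attained at a vertex.

At the optimal vertex, x + 3y = 128 and 3x + y = 200.
Solving simultaneously gives x = 59, y = 23.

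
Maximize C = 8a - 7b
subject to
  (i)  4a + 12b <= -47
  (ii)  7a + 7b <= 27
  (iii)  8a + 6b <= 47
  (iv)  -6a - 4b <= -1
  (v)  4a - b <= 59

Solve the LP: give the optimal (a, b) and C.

a = 237/22, b = -175/11, maximum C = 2173/11

Feasible corners and C = 8a - 7b:
  (653/56, -437/56) → C = 8283/56
  (25/7, -143/28) → C = 1801/28
  (167/14, -113/14) → C = 2127/14
  (401/32, -71/8) → C = 1299/8
  (237/22, -175/11) → C = 2173/11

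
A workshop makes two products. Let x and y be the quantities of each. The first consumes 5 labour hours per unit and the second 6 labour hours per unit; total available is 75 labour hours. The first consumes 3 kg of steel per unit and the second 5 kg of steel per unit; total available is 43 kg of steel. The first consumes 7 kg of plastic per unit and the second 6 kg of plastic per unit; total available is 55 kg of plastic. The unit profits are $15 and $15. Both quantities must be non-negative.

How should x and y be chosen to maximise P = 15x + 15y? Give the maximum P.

x = 1, y = 8, maximum P = 135

Corner points and P = 15x + 15y:
  (0, 0) → P = 0
  (0, 43/5) → P = 129
  (55/7, 0) → P = 825/7
  (1, 8) → P = 135

The optimum lies where 3x + 5y = 43 and 7x + 6y = 55.
Solving simultaneously gives x = 1, y = 8.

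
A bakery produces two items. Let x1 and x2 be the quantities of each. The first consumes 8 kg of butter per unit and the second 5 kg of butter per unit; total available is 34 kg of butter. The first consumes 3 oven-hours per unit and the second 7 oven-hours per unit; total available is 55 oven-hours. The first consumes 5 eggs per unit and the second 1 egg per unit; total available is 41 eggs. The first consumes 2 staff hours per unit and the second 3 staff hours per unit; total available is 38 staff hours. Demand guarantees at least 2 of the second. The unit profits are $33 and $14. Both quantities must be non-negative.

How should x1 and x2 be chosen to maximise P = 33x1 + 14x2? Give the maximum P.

The binding constraints are 8x1 + 5x2 = 34 and x2 = 2.
Solving simultaneously gives x1 = 3, x2 = 2.

x1 = 3, x2 = 2, maximum P = 127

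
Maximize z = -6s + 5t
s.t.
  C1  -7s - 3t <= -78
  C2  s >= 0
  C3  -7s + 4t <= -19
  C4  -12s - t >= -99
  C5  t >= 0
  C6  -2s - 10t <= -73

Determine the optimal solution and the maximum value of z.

s = 83/11, t = 93/11, maximum z = -3

Vertices and z = -6s + 5t:
  (369/49, 59/7) → z = -149/49
  (219/29, 243/29) → z = -99/29
  (83/11, 93/11) → z = -3

At the optimal vertex, -7s + 4t = -19 and -12s - t = -99.
Solving simultaneously gives s = 83/11, t = 93/11.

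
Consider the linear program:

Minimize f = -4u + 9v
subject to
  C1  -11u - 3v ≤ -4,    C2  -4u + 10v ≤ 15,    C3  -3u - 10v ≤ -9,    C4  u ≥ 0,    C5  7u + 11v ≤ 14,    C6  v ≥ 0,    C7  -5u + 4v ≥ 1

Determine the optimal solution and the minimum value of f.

u = 13/31, v = 24/31, minimum f = 164/31

Extreme points and f = -4u + 9v:
  (13/101, 87/101) → f = 731/101
  (1/50, 63/50) → f = 563/50
  (13/31, 24/31) → f = 164/31
  (45/83, 77/83) → f = 513/83

At the optimal vertex, -3u - 10v = -9 and -5u + 4v = 1.
Solving simultaneously gives u = 13/31, v = 24/31.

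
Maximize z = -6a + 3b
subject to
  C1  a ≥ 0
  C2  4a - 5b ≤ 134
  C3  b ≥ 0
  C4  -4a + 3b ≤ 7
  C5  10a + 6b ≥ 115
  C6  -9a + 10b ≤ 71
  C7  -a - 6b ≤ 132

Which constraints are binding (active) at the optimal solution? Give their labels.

C4 and C5

Vertices and z = -6a + 3b:
  (67/2, 0) → z = -201
  (23/2, 0) → z = -69
  (101/18, 265/27) → z = -38/9
  (11, 17) → z = -15
The feasible region is unbounded (it extends along (10, 9), (5, 4)), but z strictly decreases along every unbounded feasible direction, so there is no improving ray and the maximum is attained at a vertex.

The maximum is at (101/18, 265/27). Substituting into each constraint, equality holds for C4 and C5; the remaining constraints have slack.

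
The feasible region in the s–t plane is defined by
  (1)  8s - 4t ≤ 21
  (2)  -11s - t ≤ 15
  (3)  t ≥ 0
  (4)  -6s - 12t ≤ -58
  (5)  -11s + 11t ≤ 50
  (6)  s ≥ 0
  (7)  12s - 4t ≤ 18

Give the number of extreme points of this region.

Intersecting each pair of boundary lines and keeping only the points that satisfy every inequality leaves:
  (19/99, 469/99)
  (8/3, 7/2)
  (199/44, 399/44)

3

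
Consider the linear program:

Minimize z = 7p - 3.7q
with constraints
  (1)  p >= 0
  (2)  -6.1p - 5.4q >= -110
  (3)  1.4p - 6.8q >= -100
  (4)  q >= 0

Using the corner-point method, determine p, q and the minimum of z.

p = 0, q = 250/17, minimum z = -925/17

The binding constraints are p = 0 and 1.4p - 6.8q = -100.
Solving simultaneously gives p = 0, q = 250/17.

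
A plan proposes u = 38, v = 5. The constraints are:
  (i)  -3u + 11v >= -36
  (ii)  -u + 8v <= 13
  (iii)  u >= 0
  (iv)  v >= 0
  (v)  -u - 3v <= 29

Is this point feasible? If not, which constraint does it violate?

Constraint (i): -3u + 11v = -59, which is not ≥ -36. All other constraints are satisfied.

not feasible — violates (i)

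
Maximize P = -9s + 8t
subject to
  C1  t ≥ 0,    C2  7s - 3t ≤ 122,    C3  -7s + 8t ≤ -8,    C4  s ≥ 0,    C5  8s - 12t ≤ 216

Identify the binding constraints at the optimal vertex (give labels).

Feasible corners and P = -9s + 8t:
  (122/7, 0) → P = -1098/7
  (8/7, 0) → P = -72/7
  (136/5, 114/5) → P = -312/5

The maximum is at (8/7, 0). Substituting into each constraint, equality holds for C1 and C3; the remaining constraints have slack.

C1 and C3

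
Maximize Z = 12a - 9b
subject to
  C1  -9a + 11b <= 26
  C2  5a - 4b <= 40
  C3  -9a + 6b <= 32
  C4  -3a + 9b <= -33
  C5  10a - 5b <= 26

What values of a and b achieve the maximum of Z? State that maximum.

a = -32/5, b = -18, maximum Z = 426/5

Feasible corners and Z = 12a - 9b:
  (-184/3, -260/3) → Z = 44
  (-32/5, -18) → Z = 426/5
  (-54/7, -131/21) → Z = -255/7
  (23/25, -84/25) → Z = 1032/25

The optimum lies where 5a - 4b = 40 and 10a - 5b = 26.
Solving simultaneously gives a = -32/5, b = -18.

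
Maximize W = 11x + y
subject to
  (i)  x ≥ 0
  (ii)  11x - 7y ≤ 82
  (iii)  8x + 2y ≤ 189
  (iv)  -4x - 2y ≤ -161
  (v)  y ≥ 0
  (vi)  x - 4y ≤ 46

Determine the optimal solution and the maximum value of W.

x = 7, y = 133/2, maximum W = 287/2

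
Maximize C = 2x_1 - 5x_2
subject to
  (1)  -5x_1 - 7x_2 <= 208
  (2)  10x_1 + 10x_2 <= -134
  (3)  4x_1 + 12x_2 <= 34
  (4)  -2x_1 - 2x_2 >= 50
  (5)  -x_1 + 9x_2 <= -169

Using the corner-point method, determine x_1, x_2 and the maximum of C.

Vertices and C = 2x_1 - 5x_2:
  (33/2, -83/2) → C = 481/2
  (-53/4, -81/4) → C = 299/4
  (-28/5, -97/5) → C = 429/5

At the optimal vertex, -5x_1 - 7x_2 = 208 and -2x_1 - 2x_2 = 50.
Solving simultaneously gives x_1 = 33/2, x_2 = -83/2.

x_1 = 33/2, x_2 = -83/2, maximum C = 481/2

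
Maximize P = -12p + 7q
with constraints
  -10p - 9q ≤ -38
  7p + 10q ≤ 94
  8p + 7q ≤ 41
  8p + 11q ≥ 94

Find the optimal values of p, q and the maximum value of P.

p = -466/37, q = 674/37, maximum P = 10310/37

Corner points and P = -12p + 7q:
  (-466/37, 674/37) → P = 10310/37
  (-214/19, 318/19) → P = 4794/19
  (-8, 15) → P = 201
  (-207/32, 53/4) → P = 1363/8

At the optimal vertex, -10p - 9q = -38 and 7p + 10q = 94.
Solving simultaneously gives p = -466/37, q = 674/37.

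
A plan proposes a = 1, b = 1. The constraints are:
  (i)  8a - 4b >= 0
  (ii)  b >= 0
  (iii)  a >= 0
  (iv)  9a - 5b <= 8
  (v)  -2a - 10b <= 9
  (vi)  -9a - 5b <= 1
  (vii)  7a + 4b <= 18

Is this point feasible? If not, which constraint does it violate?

(i): 4 ≥ 0 ✓
(ii): 1 ≥ 0 ✓
(iii): 1 ≥ 0 ✓
(iv): 4 ≤ 8 ✓
(v): -12 ≤ 9 ✓
(vi): -14 ≤ 1 ✓
(vii): 11 ≤ 18 ✓

feasible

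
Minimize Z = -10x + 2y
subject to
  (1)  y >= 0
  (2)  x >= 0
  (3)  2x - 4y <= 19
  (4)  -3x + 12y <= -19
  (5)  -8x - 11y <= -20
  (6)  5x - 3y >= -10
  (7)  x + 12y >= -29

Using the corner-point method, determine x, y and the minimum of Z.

x = 38/3, y = 19/12, minimum Z = -247/2

Feasible corners and Z = -10x + 2y:
  (19/2, 0) → Z = -95
  (19/3, 0) → Z = -190/3
  (38/3, 19/12) → Z = -247/2

The binding constraints are 2x - 4y = 19 and -3x + 12y = -19.
Solving simultaneously gives x = 38/3, y = 19/12.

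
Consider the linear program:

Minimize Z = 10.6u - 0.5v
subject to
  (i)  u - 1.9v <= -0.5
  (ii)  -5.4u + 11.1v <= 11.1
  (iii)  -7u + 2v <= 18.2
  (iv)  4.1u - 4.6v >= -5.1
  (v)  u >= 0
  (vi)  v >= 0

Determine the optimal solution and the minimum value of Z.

Feasible corners and Z = 10.6u - 0.5v:
  (37/2, 10) → Z = 1911/10
  (0, 5/19) → Z = -5/38
  (0, 1) → Z = -1/2

The binding constraints are -5.4u + 11.1v = 11.1 and u = 0.
Solving simultaneously gives u = 0, v = 1.

u = 0, v = 1, minimum Z = -0.5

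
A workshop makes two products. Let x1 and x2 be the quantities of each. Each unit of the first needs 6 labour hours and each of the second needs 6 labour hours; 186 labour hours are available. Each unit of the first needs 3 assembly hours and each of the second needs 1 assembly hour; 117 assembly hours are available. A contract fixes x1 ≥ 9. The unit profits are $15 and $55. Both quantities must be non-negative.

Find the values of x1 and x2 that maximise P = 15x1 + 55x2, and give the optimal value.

Feasible corners and P = 15x1 + 55x2:
  (31, 0) → P = 465
  (9, 0) → P = 135
  (9, 22) → P = 1345

x1 = 9, x2 = 22, maximum P = 1345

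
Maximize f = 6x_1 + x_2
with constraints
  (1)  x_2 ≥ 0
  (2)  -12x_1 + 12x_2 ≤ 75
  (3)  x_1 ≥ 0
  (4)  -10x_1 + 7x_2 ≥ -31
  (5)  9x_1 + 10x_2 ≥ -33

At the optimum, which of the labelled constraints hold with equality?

(2) and (4)

Extreme points and f = 6x_1 + x_2:
  (0, 0) → f = 0
  (31/10, 0) → f = 93/5
  (0, 25/4) → f = 25/4
  (299/12, 187/6) → f = 542/3

The maximum is at (299/12, 187/6). Substituting into each constraint, equality holds for (2) and (4); the remaining constraints have slack.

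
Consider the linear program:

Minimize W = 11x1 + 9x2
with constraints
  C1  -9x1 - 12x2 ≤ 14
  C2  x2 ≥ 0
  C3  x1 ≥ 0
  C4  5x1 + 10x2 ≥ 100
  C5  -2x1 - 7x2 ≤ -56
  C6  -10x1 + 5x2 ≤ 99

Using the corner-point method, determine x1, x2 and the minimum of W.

x1 = 0, x2 = 10, minimum W = 90

Vertices and W = 11x1 + 9x2:
  (28, 0) → W = 308
  (0, 10) → W = 90
  (0, 99/5) → W = 891/5
  (28/3, 16/3) → W = 452/3
The feasible region is unbounded (it extends along (1, 2), (1, 0)), but W strictly increases along every unbounded feasible direction, so there is no improving ray and the minimum is attained at a vertex.

The binding constraints are x1 = 0 and 5x1 + 10x2 = 100.
Solving simultaneously gives x1 = 0, x2 = 10.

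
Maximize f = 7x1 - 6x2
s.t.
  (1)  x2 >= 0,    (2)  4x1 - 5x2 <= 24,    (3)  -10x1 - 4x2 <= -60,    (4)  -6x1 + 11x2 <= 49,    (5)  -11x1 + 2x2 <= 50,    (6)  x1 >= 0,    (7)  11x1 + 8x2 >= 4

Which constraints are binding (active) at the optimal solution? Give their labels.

Feasible corners and f = 7x1 - 6x2:
  (6, 0) → f = 42
  (509/14, 170/7) → f = 1523/14
  (232/67, 425/67) → f = -926/67

The maximum is at (509/14, 170/7). Substituting into each constraint, equality holds for (2) and (4); the remaining constraints have slack.

(2) and (4)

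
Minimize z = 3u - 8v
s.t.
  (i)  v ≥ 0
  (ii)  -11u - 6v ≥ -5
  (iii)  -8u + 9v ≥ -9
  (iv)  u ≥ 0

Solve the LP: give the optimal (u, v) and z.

u = 0, v = 5/6, minimum z = -20/3

Feasible corners and z = 3u - 8v:
  (5/11, 0) → z = 15/11
  (0, 0) → z = 0
  (0, 5/6) → z = -20/3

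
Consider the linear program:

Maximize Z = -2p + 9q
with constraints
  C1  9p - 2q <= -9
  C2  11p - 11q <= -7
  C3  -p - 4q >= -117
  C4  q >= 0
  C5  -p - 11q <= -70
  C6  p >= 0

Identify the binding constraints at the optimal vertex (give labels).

C3 and C6

Feasible corners and Z = -2p + 9q:
  (99/19, 531/19) → Z = 4581/19
  (41/101, 639/101) → Z = 5669/101
  (0, 117/4) → Z = 1053/4
  (0, 70/11) → Z = 630/11

The maximum is at (0, 117/4). Substituting into each constraint, equality holds for C3 and C6; the remaining constraints have slack.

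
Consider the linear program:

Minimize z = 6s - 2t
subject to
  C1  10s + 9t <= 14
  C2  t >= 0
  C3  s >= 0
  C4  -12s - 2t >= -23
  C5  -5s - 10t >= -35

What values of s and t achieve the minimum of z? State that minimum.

s = 0, t = 14/9, minimum z = -28/9

Corner points and z = 6s - 2t:
  (7/5, 0) → z = 42/5
  (0, 14/9) → z = -28/9
  (0, 0) → z = 0

The optimum lies where 10s + 9t = 14 and s = 0.
Solving simultaneously gives s = 0, t = 14/9.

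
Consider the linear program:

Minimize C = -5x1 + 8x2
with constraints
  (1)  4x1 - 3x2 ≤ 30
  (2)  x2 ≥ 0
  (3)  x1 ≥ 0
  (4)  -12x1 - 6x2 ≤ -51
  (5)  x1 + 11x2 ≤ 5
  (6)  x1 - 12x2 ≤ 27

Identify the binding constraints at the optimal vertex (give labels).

Extreme points and C = -5x1 + 8x2:
  (17/4, 0) → C = -85/4
  (5, 0) → C = -25
  (59/14, 1/14) → C = -41/2

The minimum is at (5, 0). Substituting into each constraint, equality holds for (2) and (5); the remaining constraints have slack.

(2) and (5)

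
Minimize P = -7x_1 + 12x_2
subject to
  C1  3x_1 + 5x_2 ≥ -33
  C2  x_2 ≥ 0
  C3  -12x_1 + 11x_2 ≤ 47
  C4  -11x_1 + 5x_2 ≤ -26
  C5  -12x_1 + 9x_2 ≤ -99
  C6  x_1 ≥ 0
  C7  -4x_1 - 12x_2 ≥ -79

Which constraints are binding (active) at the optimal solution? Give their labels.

C2 and C7

Vertices and P = -7x_1 + 12x_2:
  (33/4, 0) → P = -231/4
  (79/4, 0) → P = -553/4
  (211/20, 46/15) → P = -741/20

The minimum is at (79/4, 0). Substituting into each constraint, equality holds for C2 and C7; the remaining constraints have slack.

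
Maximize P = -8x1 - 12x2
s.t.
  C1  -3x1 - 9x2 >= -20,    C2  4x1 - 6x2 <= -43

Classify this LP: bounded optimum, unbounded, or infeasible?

From the feasible point (-89/18, 209/54), moving in the direction (-9, 3) keeps every constraint satisfied while P increases without bound.

unbounded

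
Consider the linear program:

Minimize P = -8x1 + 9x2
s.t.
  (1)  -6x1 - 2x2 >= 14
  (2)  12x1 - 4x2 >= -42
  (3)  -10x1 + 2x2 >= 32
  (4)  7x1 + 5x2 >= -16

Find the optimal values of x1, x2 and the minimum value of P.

Corner points and P = -8x1 + 9x2:
  (-35/12, 7/4) → P = 469/12
  (-23/8, 13/8) → P = 301/8
  (-137/44, 51/44) → P = 1555/44
  (-3, 1) → P = 33

x1 = -3, x2 = 1, minimum P = 33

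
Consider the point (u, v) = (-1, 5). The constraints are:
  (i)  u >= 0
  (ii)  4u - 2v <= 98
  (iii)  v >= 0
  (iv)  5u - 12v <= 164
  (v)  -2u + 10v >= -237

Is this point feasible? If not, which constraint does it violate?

not feasible — violates (i)

Constraint (i): u = -1, which is not ≥ 0. All other constraints are satisfied.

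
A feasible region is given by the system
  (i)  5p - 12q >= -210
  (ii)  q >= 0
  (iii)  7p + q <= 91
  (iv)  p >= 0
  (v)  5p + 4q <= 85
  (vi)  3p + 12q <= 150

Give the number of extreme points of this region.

5

Pairwise boundary intersections that survive every other constraint:
  (13, 0)
  (0, 0)
  (279/23, 140/23)
  (0, 25/2)
  (35/4, 165/16)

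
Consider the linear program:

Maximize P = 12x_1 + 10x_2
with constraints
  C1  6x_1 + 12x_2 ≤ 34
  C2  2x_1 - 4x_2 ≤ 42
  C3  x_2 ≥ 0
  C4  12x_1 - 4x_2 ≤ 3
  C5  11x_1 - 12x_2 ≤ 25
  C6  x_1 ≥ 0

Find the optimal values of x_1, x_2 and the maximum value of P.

x_1 = 43/42, x_2 = 65/28, maximum P = 71/2

Feasible corners and P = 12x_1 + 10x_2:
  (43/42, 65/28) → P = 71/2
  (0, 17/6) → P = 85/3
  (1/4, 0) → P = 3
  (0, 0) → P = 0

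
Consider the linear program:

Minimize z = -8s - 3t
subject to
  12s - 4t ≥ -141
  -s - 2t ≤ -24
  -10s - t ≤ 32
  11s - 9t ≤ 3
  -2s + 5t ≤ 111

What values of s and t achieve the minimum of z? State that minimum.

Vertices and z = -8s - 3t:
  (-269/52, 513/26) → z = -463/26
  (-261/52, 525/26) → z = -531/26
  (-88/19, 272/19) → z = -112/19
  (222/31, 261/31) → z = -2559/31
  (1014/37, 1227/37) → z = -11793/37

s = 1014/37, t = 1227/37, minimum z = -11793/37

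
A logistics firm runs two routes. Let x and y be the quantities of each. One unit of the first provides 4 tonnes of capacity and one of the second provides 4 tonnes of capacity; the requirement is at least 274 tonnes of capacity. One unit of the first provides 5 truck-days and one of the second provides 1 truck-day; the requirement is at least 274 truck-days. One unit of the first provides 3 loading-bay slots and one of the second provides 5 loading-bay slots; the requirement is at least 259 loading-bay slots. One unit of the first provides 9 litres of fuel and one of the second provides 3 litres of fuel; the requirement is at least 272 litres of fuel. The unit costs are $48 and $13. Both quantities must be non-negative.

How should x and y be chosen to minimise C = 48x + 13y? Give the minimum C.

Feasible corners and C = 48x + 13y:
  (0, 274) → C = 3562
  (259/3, 0) → C = 4144
  (101/2, 43/2) → C = 5407/2
The feasible region is unbounded (it extends along (0, 1), (1, 0)), but C strictly increases along every unbounded feasible direction, so there is no improving ray and the minimum is attained at a vertex.

x = 101/2, y = 43/2, minimum C = 5407/2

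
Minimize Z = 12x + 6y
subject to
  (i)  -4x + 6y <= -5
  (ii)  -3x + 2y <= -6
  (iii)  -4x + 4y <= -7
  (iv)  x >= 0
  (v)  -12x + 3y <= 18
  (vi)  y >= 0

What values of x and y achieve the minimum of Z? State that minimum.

Extreme points and Z = 12x + 6y:
  (11/4, 1) → Z = 39
  (5/2, 3/4) → Z = 69/2
  (2, 0) → Z = 24
The feasible region is unbounded (it extends along (3, 2), (1, 0)), but Z strictly increases along every unbounded feasible direction, so there is no improving ray and the minimum is attained at a vertex.

x = 2, y = 0, minimum Z = 24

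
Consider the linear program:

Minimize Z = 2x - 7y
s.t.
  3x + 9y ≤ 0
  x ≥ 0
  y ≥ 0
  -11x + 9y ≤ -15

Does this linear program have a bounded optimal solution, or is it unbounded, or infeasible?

infeasible

The boundaries 3x + 9y = 0 and x = 0 meet at (0, 0), but that point violates -11x + 9y ≤ -15. Every candidate vertex is excluded by some other constraint, so the feasible region is empty.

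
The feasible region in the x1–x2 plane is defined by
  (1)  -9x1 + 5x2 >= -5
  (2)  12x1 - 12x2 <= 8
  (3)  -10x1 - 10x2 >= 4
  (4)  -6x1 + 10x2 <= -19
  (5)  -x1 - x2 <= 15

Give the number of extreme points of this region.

3

The feasible vertices (each the meet of two boundaries and inside every other half-plane) are:
  (-37/12, -15/4)
  (-43/6, -47/6)
  (-131/16, -109/16)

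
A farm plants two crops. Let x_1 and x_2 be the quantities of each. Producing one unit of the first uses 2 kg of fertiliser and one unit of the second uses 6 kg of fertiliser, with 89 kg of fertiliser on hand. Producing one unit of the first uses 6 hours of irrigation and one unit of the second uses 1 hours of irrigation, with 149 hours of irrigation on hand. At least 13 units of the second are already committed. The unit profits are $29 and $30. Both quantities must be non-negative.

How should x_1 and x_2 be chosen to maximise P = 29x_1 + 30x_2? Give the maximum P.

x_1 = 11/2, x_2 = 13, maximum P = 1099/2

At the optimal vertex, 2x_1 + 6x_2 = 89 and x_2 = 13.
Solving simultaneously gives x_1 = 11/2, x_2 = 13.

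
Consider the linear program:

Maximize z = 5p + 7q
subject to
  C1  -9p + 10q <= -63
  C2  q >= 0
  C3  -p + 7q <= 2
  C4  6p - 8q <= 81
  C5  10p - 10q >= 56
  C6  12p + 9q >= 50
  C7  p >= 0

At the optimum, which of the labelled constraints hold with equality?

Corner points and z = 5p + 7q:
  (7, 0) → z = 35
  (461/53, 81/53) → z = 2872/53
  (27/2, 0) → z = 135/2
  (583/34, 93/34) → z = 1783/17

The maximum is at (583/34, 93/34). Substituting into each constraint, equality holds for C3 and C4; the remaining constraints have slack.

C3 and C4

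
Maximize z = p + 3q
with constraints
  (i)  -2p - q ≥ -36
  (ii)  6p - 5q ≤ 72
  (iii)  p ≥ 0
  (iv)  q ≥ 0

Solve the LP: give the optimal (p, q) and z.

p = 0, q = 36, maximum z = 108

Extreme points and z = p + 3q:
  (63/4, 9/2) → z = 117/4
  (0, 36) → z = 108
  (12, 0) → z = 12
  (0, 0) → z = 0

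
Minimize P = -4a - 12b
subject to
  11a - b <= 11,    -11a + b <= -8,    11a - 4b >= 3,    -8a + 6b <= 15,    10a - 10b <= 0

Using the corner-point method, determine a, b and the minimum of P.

a = 41/33, b = 8/3, minimum P = -1220/33

Feasible corners and P = -4a - 12b:
  (41/33, 8/3) → P = -1220/33
  (11/10, 11/10) → P = -88/5
  (29/33, 5/3) → P = -776/33
  (4/5, 4/5) → P = -64/5

The optimum lies where 11a - b = 11 and 11a - 4b = 3.
Solving simultaneously gives a = 41/33, b = 8/3.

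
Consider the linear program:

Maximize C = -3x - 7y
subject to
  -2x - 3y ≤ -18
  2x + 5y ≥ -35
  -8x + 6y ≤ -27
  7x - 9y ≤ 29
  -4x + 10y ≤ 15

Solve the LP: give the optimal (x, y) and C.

Corner points and C = -3x - 7y:
  (21/4, 5/2) → C = -133/4
  (83/13, 68/39) → C = -1223/39
  (45/7, 57/14) → C = -669/14
  (25/2, 13/2) → C = -83

x = 83/13, y = 68/39, maximum C = -1223/39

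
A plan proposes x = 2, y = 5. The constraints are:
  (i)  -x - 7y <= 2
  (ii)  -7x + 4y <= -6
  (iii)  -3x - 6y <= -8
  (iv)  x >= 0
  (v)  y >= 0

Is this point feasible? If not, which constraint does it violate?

Constraint (ii): -7x + 4y = 6, which is not ≤ -6. All other constraints are satisfied.

not feasible — violates (ii)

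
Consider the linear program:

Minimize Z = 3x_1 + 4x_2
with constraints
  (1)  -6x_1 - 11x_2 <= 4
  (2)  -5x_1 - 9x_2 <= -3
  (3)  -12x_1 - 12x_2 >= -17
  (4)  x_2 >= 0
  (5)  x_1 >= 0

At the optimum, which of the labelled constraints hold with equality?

Corner points and Z = 3x_1 + 4x_2:
  (3/5, 0) → Z = 9/5
  (0, 1/3) → Z = 4/3
  (17/12, 0) → Z = 17/4
  (0, 17/12) → Z = 17/3

The minimum is at (0, 1/3). Substituting into each constraint, equality holds for (2) and (5); the remaining constraints have slack.

(2) and (5)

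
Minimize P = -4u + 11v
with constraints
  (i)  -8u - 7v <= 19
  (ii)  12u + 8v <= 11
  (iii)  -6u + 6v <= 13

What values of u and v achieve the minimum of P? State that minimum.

u = 229/20, v = -79/5, minimum P = -1098/5

Corner points and P = -4u + 11v:
  (229/20, -79/5) → P = -1098/5
  (-41/18, -1/9) → P = 71/9
  (-19/60, 37/20) → P = 1297/60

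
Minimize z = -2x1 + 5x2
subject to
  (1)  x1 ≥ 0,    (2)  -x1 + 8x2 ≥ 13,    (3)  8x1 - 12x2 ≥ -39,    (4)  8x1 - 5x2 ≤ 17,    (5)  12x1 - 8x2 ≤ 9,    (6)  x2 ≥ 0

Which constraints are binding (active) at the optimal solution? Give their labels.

(2) and (5)

Corner points and z = -2x1 + 5x2:
  (0, 13/8) → z = 65/8
  (0, 13/4) → z = 65/4
  (2, 15/8) → z = 43/8
  (21/4, 27/4) → z = 93/4

The minimum is at (2, 15/8). Substituting into each constraint, equality holds for (2) and (5); the remaining constraints have slack.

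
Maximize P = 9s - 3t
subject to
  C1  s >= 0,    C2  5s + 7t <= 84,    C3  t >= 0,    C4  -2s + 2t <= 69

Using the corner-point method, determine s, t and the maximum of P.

s = 84/5, t = 0, maximum P = 756/5

Feasible corners and P = 9s - 3t:
  (0, 12) → P = -36
  (0, 0) → P = 0
  (84/5, 0) → P = 756/5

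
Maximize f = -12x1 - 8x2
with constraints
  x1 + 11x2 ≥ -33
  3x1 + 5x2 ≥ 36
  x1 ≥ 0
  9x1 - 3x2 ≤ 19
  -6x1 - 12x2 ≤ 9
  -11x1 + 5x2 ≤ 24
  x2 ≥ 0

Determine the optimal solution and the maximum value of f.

Extreme points and f = -12x1 - 8x2:
  (203/54, 89/18) → f = -254/3
  (6/7, 234/35) → f = -2232/35
  (167/12, 425/12) → f = -1351/3

x1 = 6/7, x2 = 234/35, maximum f = -2232/35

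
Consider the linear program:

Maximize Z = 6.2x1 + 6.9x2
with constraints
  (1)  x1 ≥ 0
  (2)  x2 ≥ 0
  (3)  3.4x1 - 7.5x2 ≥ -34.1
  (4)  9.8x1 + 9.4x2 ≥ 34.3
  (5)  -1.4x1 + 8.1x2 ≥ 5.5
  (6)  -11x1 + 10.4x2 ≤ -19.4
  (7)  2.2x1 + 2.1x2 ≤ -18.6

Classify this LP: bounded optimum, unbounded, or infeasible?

The boundaries 3.4x1 - 7.5x2 = -34.1 and -11x1 + 10.4x2 = -19.4 meet at (25007/2357, 22053/2357), but that point violates 2.2x1 + 2.1x2 ≤ -18.6. Every candidate vertex is excluded by some other constraint, so the feasible region is empty.

infeasible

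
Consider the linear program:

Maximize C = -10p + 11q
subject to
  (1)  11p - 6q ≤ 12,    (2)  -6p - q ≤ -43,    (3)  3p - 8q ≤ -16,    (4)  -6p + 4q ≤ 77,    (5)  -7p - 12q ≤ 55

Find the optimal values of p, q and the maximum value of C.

Feasible corners and C = -10p + 11q:
  (270/47, 401/47) → C = 1711/47
  (255/4, 919/8) → C = 5009/8
  (19/6, 24) → C = 697/3

At the optimal vertex, 11p - 6q = 12 and -6p + 4q = 77.
Solving simultaneously gives p = 255/4, q = 919/8.

p = 255/4, q = 919/8, maximum C = 5009/8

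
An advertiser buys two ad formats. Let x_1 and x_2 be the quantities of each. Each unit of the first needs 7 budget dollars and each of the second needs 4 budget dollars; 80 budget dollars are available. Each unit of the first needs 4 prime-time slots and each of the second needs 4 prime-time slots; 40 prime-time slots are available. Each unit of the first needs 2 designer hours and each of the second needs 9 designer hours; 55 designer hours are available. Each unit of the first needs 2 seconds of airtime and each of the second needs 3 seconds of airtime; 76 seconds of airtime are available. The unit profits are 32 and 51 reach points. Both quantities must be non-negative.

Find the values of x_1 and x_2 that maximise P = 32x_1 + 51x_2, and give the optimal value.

Vertices and P = 32x_1 + 51x_2:
  (0, 0) → P = 0
  (0, 55/9) → P = 935/3
  (10, 0) → P = 320
  (5, 5) → P = 415

x_1 = 5, x_2 = 5, maximum P = 415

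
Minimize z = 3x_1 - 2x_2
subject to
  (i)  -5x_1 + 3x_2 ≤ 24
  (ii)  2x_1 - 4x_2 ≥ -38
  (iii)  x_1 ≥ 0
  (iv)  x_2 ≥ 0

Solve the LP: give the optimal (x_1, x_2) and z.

The feasible region is unbounded (it extends along (2, 1), (1, 0)), but z strictly increases along every unbounded feasible direction, so there is no improving ray and the minimum is attained at a vertex.

The optimum lies where -5x_1 + 3x_2 = 24 and 2x_1 - 4x_2 = -38.
Solving simultaneously gives x_1 = 9/7, x_2 = 71/7.

x_1 = 9/7, x_2 = 71/7, minimum z = -115/7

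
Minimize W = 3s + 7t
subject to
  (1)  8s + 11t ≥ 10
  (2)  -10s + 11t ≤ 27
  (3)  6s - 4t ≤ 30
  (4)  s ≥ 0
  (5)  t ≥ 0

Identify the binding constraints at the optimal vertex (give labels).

(1) and (5)

Extreme points and W = 3s + 7t:
  (0, 10/11) → W = 70/11
  (5/4, 0) → W = 15/4
  (219/13, 231/13) → W = 2274/13
  (0, 27/11) → W = 189/11
  (5, 0) → W = 15

The minimum is at (5/4, 0). Substituting into each constraint, equality holds for (1) and (5); the remaining constraints have slack.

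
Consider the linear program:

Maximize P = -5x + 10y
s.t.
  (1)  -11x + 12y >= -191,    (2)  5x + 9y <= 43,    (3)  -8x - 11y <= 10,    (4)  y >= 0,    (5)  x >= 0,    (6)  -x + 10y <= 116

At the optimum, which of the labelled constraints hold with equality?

(2) and (5)

Corner points and P = -5x + 10y:
  (43/5, 0) → P = -43
  (0, 43/9) → P = 430/9
  (0, 0) → P = 0

The maximum is at (0, 43/9). Substituting into each constraint, equality holds for (2) and (5); the remaining constraints have slack.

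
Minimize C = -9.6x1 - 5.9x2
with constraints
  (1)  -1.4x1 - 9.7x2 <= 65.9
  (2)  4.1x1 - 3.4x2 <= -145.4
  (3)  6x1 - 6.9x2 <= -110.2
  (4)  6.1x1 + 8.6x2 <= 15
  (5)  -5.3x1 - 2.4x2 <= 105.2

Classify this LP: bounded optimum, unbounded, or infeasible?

bounded optimum

Feasible corners and C = -9.6x1 - 5.9x2:
  (-14993/700, 23711/1400) → C = 1479707/14000
  (-35332/1393, 16965/1393) → C = 2390937/13930
  (-47036/1547, 36061/1547) → C = 2387857/15470
The feasible region has finitely many vertices and no improving ray; the minimum is 1479707/14000 at (-14993/700, 23711/1400).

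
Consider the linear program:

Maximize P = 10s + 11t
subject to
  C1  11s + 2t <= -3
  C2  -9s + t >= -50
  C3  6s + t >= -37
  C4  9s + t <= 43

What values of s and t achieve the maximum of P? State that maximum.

s = -71, t = 389, maximum P = 3569

The optimum lies where 11s + 2t = -3 and 6s + t = -37.
Solving simultaneously gives s = -71, t = 389.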